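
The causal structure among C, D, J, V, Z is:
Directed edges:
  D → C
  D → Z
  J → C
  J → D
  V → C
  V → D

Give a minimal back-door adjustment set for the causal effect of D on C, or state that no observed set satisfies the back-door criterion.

D→C: minimal back-door set {J, V}.

desc(D)\{D}={C,Z}; candidates ⊆ {J,V}.
size 0: {}; under {} D still reaches {C,J,V} ∋ C.
size 1: {J}, {V}; under {J} D still reaches {C,V} ∋ C.
{J,V}: D⊥C given {J,V} in G with D→· removed — back-door holds.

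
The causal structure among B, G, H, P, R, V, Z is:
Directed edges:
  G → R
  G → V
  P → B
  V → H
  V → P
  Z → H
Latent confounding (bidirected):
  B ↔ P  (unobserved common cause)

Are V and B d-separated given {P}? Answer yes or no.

No — V and B are d-connected given {P}.

Bayes-Ball from V | {P} reaches {B,G,H,R}.
B ∈ reach(V|{P}) ⇒ V ⊥̸ B | {P}.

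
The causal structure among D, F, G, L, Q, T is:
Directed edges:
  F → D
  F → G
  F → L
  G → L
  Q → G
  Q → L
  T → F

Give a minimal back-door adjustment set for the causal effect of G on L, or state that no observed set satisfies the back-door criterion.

desc(G)\{G}={L}; candidates ⊆ {D,F,Q,T}.
size 0: {}; under {} G still reaches {D,F,L,Q,T} ∋ L.
size 1: {D}, {F}, {Q} …(+1); under {D} G still reaches {F,L,Q,T} ∋ L.
{F,Q}: G⊥L given {F,Q} in G with G→· removed — back-door holds.

G→L: minimal back-door set {F, Q}.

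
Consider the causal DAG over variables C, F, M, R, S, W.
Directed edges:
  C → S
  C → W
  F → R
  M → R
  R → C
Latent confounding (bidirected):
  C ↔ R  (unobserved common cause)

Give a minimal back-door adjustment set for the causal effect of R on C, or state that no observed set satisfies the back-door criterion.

desc(R)\{R}={C,S,W}; candidates ⊆ {F,M}.
R↔C: latent back-door arc(s) into R.
size 0: {}; under {} R still reaches {C,F,M,S,W} ∋ C.
size 1: {F}, {M}; under {F} R still reaches {C,M,S,W} ∋ C.
size 2: {F,M}; under {F,M} R still reaches {C,S,W} ∋ C.
R↔C cannot be blocked by any observed set — no back-door set.

R→C: no observed back-door set.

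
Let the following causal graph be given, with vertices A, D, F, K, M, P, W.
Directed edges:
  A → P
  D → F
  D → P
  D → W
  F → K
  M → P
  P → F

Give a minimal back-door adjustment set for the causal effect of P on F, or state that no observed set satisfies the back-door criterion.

desc(P)\{P}={F,K}; candidates ⊆ {A,D,M,W}.
size 0: {}; under {} P still reaches {A,D,F,K,M,W} ∋ F.
{D}: P⊥F given {D} in G with P→· removed — back-door holds.

P→F: minimal back-door set {D}.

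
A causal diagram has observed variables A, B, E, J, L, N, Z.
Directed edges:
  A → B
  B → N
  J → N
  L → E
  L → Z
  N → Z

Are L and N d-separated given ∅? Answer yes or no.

Bayes-Ball from L | ∅ reaches {E,Z}.
N ∉ reach(L|∅) ⇒ L ⊥ N | ∅.

Yes — L ⊥ N | ∅.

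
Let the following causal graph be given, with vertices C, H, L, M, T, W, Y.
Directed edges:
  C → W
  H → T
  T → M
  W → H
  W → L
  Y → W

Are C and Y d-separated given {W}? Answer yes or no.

No — C and Y are d-connected given {W}.

Bayes-Ball from C | {W} reaches {Y}.
Y ∈ reach(C|{W}) ⇒ C ⊥̸ Y | {W}.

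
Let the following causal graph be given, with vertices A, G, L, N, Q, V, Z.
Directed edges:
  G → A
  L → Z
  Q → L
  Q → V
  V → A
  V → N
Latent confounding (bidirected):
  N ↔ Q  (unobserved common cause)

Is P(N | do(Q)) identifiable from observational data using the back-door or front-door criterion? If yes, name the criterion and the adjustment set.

P(N|do(Q)): frontdoor, adjust for {V}.

desc(Q)\{Q}={A,L,N,V,Z}; candidates ⊆ {G}.
Q↔N: latent back-door arc(s) into Q.
size 0: {}; under {} Q still reaches {N} ∋ N.
size 1: {G}; under {G} Q still reaches {N} ∋ N.
Q↔N cannot be blocked by any observed set — no back-door set.
{V}: (i) intercepts every directed Q→N path; (ii) no back-door Q→{V}; (iii) {Q} blocks every back-door {V}→N. Front-door holds.
P(N|do(Q)) = Σ_{V} P(V|Q) Σ_{Q'} P(N|V,Q')P(Q').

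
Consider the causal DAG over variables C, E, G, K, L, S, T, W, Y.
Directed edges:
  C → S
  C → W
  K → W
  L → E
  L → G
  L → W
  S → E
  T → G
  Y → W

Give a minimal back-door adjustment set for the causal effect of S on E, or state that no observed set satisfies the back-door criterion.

S→E: minimal back-door set ∅.

desc(S)\{S}={E}; candidates ⊆ {C,G,K,L,T,W,Y}.
∅: S⊥E given ∅ in G with S→· removed — back-door holds.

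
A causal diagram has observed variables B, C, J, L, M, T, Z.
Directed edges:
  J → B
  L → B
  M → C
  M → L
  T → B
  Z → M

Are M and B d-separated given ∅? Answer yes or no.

Bayes-Ball from M | ∅ reaches {B,C,L,Z}.
B ∈ reach(M|∅) ⇒ M ⊥̸ B | ∅.

No — M and B are d-connected given ∅.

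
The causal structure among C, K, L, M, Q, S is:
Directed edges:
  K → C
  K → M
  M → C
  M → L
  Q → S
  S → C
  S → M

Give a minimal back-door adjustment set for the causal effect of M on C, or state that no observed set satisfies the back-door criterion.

M→C: minimal back-door set {K, S}.

desc(M)\{M}={C,L}; candidates ⊆ {K,Q,S}.
size 0: {}; under {} M still reaches {C,K,Q,S} ∋ C.
size 1: {K}, {Q}, {S}; under {K} M still reaches {C,Q,S} ∋ C.
{K,S}: M⊥C given {K,S} in G with M→· removed — back-door holds.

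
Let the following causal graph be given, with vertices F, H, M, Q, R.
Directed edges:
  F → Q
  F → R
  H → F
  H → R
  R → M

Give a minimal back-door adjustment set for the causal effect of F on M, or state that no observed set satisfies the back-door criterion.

desc(F)\{F}={M,Q,R}; candidates ⊆ {H}.
size 0: {}; under {} F still reaches {H,M,R} ∋ M.
{H}: F⊥M given {H} in G with F→· removed — back-door holds.

F→M: minimal back-door set {H}.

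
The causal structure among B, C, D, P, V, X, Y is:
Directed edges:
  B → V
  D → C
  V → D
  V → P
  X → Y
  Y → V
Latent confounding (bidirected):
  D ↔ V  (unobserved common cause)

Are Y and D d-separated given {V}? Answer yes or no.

Bayes-Ball from Y | {V} reaches {B,C,D,X}.
D ∈ reach(Y|{V}) ⇒ Y ⊥̸ D | {V}.

No — Y and D are d-connected given {V}.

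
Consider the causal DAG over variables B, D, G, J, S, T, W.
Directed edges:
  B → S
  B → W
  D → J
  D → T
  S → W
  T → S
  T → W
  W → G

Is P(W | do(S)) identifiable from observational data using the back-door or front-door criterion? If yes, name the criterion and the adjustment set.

desc(S)\{S}={G,W}; candidates ⊆ {B,D,J,T}.
size 0: {}; under {} S still reaches {B,D,G,J,T,W} ∋ W.
size 1: {B}, {D}, {J} …(+1); under {B} S still reaches {D,G,J,T,W} ∋ W.
{B,T}: S⊥W given {B,T} in G with S→· removed — back-door holds.
P(W|do(S)) = Σ_{B,T} P(W|S,B,T)·P(B,T).

P(W|do(S)): backdoor, adjust for {B, T}.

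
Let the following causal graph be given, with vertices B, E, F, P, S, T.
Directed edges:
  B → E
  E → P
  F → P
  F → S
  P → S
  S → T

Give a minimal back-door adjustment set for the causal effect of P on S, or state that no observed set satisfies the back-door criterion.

desc(P)\{P}={S,T}; candidates ⊆ {B,E,F}.
size 0: {}; under {} P still reaches {B,E,F,S,T} ∋ S.
{F}: P⊥S given {F} in G with P→· removed — back-door holds.

P→S: minimal back-door set {F}.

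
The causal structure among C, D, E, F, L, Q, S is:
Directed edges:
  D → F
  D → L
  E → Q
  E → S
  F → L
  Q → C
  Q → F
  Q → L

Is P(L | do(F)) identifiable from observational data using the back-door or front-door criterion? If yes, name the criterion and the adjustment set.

P(L|do(F)): backdoor, adjust for {D, Q}.

desc(F)\{F}={L}; candidates ⊆ {C,D,E,Q,S}.
size 0: {}; under {} F still reaches {C,D,E,L,Q,S} ∋ L.
size 1: {C}, {D}, {E} …(+2); under {C} F still reaches {D,E,L,Q,S} ∋ L.
{D,Q}: F⊥L given {D,Q} in G with F→· removed — back-door holds.
P(L|do(F)) = Σ_{D,Q} P(L|F,D,Q)·P(D,Q).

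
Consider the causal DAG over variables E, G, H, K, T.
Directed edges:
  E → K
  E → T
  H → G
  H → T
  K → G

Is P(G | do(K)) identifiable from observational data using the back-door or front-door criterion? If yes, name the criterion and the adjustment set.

desc(K)\{K}={G}; candidates ⊆ {E,H,T}.
∅: K⊥G given ∅ in G with K→· removed — back-door holds.
P(G|do(K)) = P(G|K) — no adjustment needed.

P(G|do(K)): backdoor, adjust for ∅.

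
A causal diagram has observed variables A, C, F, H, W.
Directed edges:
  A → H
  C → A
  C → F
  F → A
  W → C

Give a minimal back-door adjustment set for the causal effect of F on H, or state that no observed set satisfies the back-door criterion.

desc(F)\{F}={A,H}; candidates ⊆ {C,W}.
size 0: {}; under {} F still reaches {A,C,H,W} ∋ H.
{C}: F⊥H given {C} in G with F→· removed — back-door holds.

F→H: minimal back-door set {C}.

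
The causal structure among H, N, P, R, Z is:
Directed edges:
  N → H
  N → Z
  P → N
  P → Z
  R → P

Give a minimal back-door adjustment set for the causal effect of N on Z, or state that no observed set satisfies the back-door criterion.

N→Z: minimal back-door set {P}.

desc(N)\{N}={H,Z}; candidates ⊆ {P,R}.
size 0: {}; under {} N still reaches {P,R,Z} ∋ Z.
{P}: N⊥Z given {P} in G with N→· removed — back-door holds.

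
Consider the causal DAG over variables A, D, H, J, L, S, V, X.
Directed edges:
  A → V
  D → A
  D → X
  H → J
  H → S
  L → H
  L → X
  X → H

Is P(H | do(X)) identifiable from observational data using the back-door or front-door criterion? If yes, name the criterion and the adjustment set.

desc(X)\{X}={H,J,S}; candidates ⊆ {A,D,L,V}.
size 0: {}; under {} X still reaches {A,D,H,J,L,S,V} ∋ H.
{L}: X⊥H given {L} in G with X→· removed — back-door holds.
P(H|do(X)) = Σ_{L} P(H|X,L)·P(L).

P(H|do(X)): backdoor, adjust for {L}.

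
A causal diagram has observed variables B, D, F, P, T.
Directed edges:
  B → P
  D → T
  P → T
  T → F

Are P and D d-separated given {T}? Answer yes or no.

No — P and D are d-connected given {T}.

Bayes-Ball from P | {T} reaches {B,D}.
D ∈ reach(P|{T}) ⇒ P ⊥̸ D | {T}.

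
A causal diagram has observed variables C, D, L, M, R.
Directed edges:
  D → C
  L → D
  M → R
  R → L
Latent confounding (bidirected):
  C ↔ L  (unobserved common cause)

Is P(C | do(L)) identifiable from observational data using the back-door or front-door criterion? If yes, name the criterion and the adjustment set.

desc(L)\{L}={C,D}; candidates ⊆ {M,R}.
L↔C: latent back-door arc(s) into L.
size 0: {}; under {} L still reaches {C,M,R} ∋ C.
size 1: {M}, {R}; under {M} L still reaches {C,R} ∋ C.
size 2: {M,R}; under {M,R} L still reaches {C} ∋ C.
L↔C cannot be blocked by any observed set — no back-door set.
{D}: (i) intercepts every directed L→C path; (ii) no back-door L→{D}; (iii) {L} blocks every back-door {D}→C. Front-door holds.
P(C|do(L)) = Σ_{D} P(D|L) Σ_{L'} P(C|D,L')P(L').

P(C|do(L)): frontdoor, adjust for {D}.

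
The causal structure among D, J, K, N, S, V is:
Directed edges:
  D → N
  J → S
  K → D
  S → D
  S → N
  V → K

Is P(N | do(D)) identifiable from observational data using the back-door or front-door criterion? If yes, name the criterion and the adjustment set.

desc(D)\{D}={N}; candidates ⊆ {J,K,S,V}.
size 0: {}; under {} D still reaches {J,K,N,S,V} ∋ N.
{S}: D⊥N given {S} in G with D→· removed — back-door holds.
P(N|do(D)) = Σ_{S} P(N|D,S)·P(S).

P(N|do(D)): backdoor, adjust for {S}.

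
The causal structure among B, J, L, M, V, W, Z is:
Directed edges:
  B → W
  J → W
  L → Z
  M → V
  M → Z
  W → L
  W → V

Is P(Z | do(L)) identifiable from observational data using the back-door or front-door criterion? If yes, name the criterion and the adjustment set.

P(Z|do(L)): backdoor, adjust for ∅.

desc(L)\{L}={Z}; candidates ⊆ {B,J,M,V,W}.
∅: L⊥Z given ∅ in G with L→· removed — back-door holds.
P(Z|do(L)) = P(Z|L) — no adjustment needed.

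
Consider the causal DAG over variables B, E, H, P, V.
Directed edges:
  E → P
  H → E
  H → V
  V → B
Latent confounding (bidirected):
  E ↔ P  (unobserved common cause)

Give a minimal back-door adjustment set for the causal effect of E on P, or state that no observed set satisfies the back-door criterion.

desc(E)\{E}={P}; candidates ⊆ {B,H,V}.
E↔P: latent back-door arc(s) into E.
size 0: {}; under {} E still reaches {B,H,P,V} ∋ P.
size 1: {B}, {H}, {V}; under {B} E still reaches {H,P,V} ∋ P.
size 2: {B,H}, {B,V}, {H,V}; under {B,H} E still reaches {P} ∋ P.
E↔P cannot be blocked by any observed set — no back-door set.

E→P: no observed back-door set.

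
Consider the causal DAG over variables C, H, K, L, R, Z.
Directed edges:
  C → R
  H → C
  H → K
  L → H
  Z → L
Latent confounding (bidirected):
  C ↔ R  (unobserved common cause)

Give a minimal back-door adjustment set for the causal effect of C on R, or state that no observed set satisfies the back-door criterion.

C→R: no observed back-door set.

desc(C)\{C}={R}; candidates ⊆ {H,K,L,Z}.
C↔R: latent back-door arc(s) into C.
size 0: {}; under {} C still reaches {H,K,L,R,Z} ∋ R.
size 1: {H}, {K}, {L} …(+1); under {H} C still reaches {R} ∋ R.
size 2: {H,K}, {H,L}, {H,Z} …(+3); under {H,K} C still reaches {R} ∋ R.
C↔R cannot be blocked by any observed set — no back-door set.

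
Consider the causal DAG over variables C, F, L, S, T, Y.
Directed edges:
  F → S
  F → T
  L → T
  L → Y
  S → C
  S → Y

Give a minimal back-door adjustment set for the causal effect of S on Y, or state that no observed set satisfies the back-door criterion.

S→Y: minimal back-door set ∅.

desc(S)\{S}={C,Y}; candidates ⊆ {F,L,T}.
∅: S⊥Y given ∅ in G with S→· removed — back-door holds.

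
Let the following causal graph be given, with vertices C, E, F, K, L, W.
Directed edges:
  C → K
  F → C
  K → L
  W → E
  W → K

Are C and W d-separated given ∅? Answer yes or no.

Bayes-Ball from C | ∅ reaches {F,K,L}.
W ∉ reach(C|∅) ⇒ C ⊥ W | ∅.

Yes — C ⊥ W | ∅.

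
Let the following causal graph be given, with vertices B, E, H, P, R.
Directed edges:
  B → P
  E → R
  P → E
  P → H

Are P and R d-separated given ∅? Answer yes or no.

Bayes-Ball from P | ∅ reaches {B,E,H,R}.
R ∈ reach(P|∅) ⇒ P ⊥̸ R | ∅.

No — P and R are d-connected given ∅.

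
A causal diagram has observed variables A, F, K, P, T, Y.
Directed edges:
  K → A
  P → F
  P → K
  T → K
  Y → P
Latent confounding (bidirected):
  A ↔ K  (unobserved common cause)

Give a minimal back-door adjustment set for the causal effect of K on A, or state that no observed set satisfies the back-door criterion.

desc(K)\{K}={A}; candidates ⊆ {F,P,T,Y}.
K↔A: latent back-door arc(s) into K.
size 0: {}; under {} K still reaches {A,F,P,T,Y} ∋ A.
size 1: {F}, {P}, {T} …(+1); under {F} K still reaches {A,P,T,Y} ∋ A.
size 2: {F,P}, {F,T}, {F,Y} …(+3); under {F,P} K still reaches {A,T} ∋ A.
K↔A cannot be blocked by any observed set — no back-door set.

K→A: no observed back-door set.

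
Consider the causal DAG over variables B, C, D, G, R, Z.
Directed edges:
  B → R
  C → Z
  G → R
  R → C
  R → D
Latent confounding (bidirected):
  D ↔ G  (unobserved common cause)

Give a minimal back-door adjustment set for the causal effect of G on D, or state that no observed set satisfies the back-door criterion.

desc(G)\{G}={C,D,R,Z}; candidates ⊆ {B}.
G↔D: latent back-door arc(s) into G.
size 0: {}; under {} G still reaches {D} ∋ D.
size 1: {B}; under {B} G still reaches {D} ∋ D.
G↔D cannot be blocked by any observed set — no back-door set.

G→D: no observed back-door set.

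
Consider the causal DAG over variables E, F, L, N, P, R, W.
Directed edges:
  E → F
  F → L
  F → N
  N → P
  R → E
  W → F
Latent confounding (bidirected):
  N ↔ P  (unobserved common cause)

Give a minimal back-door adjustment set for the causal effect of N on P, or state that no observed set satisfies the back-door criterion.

N→P: no observed back-door set.

desc(N)\{N}={P}; candidates ⊆ {E,F,L,R,W}.
N↔P: latent back-door arc(s) into N.
size 0: {}; under {} N still reaches {E,F,L,P,R,W} ∋ P.
size 1: {E}, {F}, {L} …(+2); under {E} N still reaches {F,L,P,W} ∋ P.
size 2: {E,F}, {E,L}, {E,R} …(+7); under {E,F} N still reaches {P} ∋ P.
N↔P cannot be blocked by any observed set — no back-door set.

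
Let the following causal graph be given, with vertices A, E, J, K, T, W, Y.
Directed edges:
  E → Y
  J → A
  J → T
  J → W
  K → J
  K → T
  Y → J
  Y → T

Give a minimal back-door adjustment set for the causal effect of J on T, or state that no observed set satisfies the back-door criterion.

desc(J)\{J}={A,T,W}; candidates ⊆ {E,K,Y}.
size 0: {}; under {} J still reaches {E,K,T,Y} ∋ T.
size 1: {E}, {K}, {Y}; under {E} J still reaches {K,T,Y} ∋ T.
{K,Y}: J⊥T given {K,Y} in G with J→· removed — back-door holds.

J→T: minimal back-door set {K, Y}.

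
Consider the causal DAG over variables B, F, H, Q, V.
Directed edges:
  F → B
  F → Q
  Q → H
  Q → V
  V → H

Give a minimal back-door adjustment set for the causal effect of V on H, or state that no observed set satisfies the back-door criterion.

desc(V)\{V}={H}; candidates ⊆ {B,F,Q}.
size 0: {}; under {} V still reaches {B,F,H,Q} ∋ H.
{Q}: V⊥H given {Q} in G with V→· removed — back-door holds.

V→H: minimal back-door set {Q}.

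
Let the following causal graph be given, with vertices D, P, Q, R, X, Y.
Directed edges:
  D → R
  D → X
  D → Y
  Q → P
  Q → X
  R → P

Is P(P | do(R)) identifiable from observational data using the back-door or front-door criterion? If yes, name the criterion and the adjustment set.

P(P|do(R)): backdoor, adjust for ∅.

desc(R)\{R}={P}; candidates ⊆ {D,Q,X,Y}.
∅: R⊥P given ∅ in G with R→· removed — back-door holds.
P(P|do(R)) = P(P|R) — no adjustment needed.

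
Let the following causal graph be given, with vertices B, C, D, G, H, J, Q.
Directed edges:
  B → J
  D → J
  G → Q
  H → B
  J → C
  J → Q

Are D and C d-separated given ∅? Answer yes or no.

No — D and C are d-connected given ∅.

Bayes-Ball from D | ∅ reaches {C,J,Q}.
C ∈ reach(D|∅) ⇒ D ⊥̸ C | ∅.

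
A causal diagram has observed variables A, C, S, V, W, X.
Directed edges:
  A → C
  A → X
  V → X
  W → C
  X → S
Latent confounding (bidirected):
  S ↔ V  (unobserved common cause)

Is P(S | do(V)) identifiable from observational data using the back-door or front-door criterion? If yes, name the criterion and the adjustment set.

desc(V)\{V}={S,X}; candidates ⊆ {A,C,W}.
V↔S: latent back-door arc(s) into V.
size 0: {}; under {} V still reaches {S} ∋ S.
size 1: {A}, {C}, {W}; under {A} V still reaches {S} ∋ S.
size 2: {A,C}, {A,W}, {C,W}; under {A,C} V still reaches {S} ∋ S.
V↔S cannot be blocked by any observed set — no back-door set.
{X}: (i) intercepts every directed V→S path; (ii) no back-door V→{X}; (iii) {V} blocks every back-door {X}→S. Front-door holds.
P(S|do(V)) = Σ_{X} P(X|V) Σ_{V'} P(S|X,V')P(V').

P(S|do(V)): frontdoor, adjust for {X}.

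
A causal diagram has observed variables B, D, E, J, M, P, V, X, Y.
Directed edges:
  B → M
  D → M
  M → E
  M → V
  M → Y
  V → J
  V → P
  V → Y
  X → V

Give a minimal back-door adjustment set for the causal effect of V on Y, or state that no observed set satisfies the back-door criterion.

desc(V)\{V}={J,P,Y}; candidates ⊆ {B,D,E,M,X}.
size 0: {}; under {} V still reaches {B,D,E,M,X,Y} ∋ Y.
{M}: V⊥Y given {M} in G with V→· removed — back-door holds.

V→Y: minimal back-door set {M}.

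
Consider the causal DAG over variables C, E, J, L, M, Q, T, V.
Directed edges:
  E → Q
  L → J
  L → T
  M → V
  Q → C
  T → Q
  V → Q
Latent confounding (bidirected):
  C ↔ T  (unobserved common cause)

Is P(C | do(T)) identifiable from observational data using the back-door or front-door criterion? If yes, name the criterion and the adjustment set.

P(C|do(T)): frontdoor, adjust for {Q}.

desc(T)\{T}={C,Q}; candidates ⊆ {E,J,L,M,V}.
T↔C: latent back-door arc(s) into T.
size 0: {}; under {} T still reaches {C,J,L} ∋ C.
size 1: {E}, {J}, {L} …(+2); under {E} T still reaches {C,J,L} ∋ C.
size 2: {E,J}, {E,L}, {E,M} …(+7); under {E,J} T still reaches {C,L} ∋ C.
T↔C cannot be blocked by any observed set — no back-door set.
{Q}: (i) intercepts every directed T→C path; (ii) no back-door T→{Q}; (iii) {T} blocks every back-door {Q}→C. Front-door holds.
P(C|do(T)) = Σ_{Q} P(Q|T) Σ_{T'} P(C|Q,T')P(T').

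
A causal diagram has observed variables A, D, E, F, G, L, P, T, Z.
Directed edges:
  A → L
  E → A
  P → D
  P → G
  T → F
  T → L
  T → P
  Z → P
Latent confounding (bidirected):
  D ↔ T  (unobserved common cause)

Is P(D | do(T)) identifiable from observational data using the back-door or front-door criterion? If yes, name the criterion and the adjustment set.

desc(T)\{T}={D,F,G,L,P}; candidates ⊆ {A,E,Z}.
T↔D: latent back-door arc(s) into T.
size 0: {}; under {} T still reaches {D} ∋ D.
size 1: {A}, {E}, {Z}; under {A} T still reaches {D} ∋ D.
size 2: {A,E}, {A,Z}, {E,Z}; under {A,E} T still reaches {D} ∋ D.
T↔D cannot be blocked by any observed set — no back-door set.
{P}: (i) intercepts every directed T→D path; (ii) no back-door T→{P}; (iii) {T} blocks every back-door {P}→D. Front-door holds.
P(D|do(T)) = Σ_{P} P(P|T) Σ_{T'} P(D|P,T')P(T').

P(D|do(T)): frontdoor, adjust for {P}.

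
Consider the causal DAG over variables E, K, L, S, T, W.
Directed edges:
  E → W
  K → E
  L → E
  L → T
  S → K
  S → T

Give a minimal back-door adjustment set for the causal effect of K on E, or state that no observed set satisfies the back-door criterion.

desc(K)\{K}={E,W}; candidates ⊆ {L,S,T}.
∅: K⊥E given ∅ in G with K→· removed — back-door holds.

K→E: minimal back-door set ∅.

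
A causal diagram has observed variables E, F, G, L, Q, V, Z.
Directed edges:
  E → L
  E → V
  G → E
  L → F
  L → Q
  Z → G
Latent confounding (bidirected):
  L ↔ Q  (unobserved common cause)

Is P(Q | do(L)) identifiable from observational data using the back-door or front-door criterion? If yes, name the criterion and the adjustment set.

desc(L)\{L}={F,Q}; candidates ⊆ {E,G,V,Z}.
L↔Q: latent back-door arc(s) into L.
size 0: {}; under {} L still reaches {E,G,Q,V,Z} ∋ Q.
size 1: {E}, {G}, {V} …(+1); under {E} L still reaches {Q} ∋ Q.
size 2: {E,G}, {E,V}, {E,Z} …(+3); under {E,G} L still reaches {Q} ∋ Q.
L↔Q cannot be blocked by any observed set — no back-door set.
No mediator lies on a directed L→…→Q path.
Neither criterion identifies P(Q|do(L)) in this graph.

P(Q|do(L)): not identifiable (no BD/FD set).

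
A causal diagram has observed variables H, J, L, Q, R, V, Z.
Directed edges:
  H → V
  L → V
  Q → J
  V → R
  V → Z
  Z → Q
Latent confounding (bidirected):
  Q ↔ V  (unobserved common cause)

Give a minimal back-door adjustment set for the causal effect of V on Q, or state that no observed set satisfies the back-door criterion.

V→Q: no observed back-door set.

desc(V)\{V}={J,Q,R,Z}; candidates ⊆ {H,L}.
V↔Q: latent back-door arc(s) into V.
size 0: {}; under {} V still reaches {H,J,L,Q} ∋ Q.
size 1: {H}, {L}; under {H} V still reaches {J,L,Q} ∋ Q.
size 2: {H,L}; under {H,L} V still reaches {J,Q} ∋ Q.
V↔Q cannot be blocked by any observed set — no back-door set.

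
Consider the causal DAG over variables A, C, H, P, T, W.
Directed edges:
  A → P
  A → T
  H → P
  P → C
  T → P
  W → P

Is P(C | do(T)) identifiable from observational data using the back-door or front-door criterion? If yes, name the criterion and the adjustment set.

P(C|do(T)): backdoor, adjust for {A}.

desc(T)\{T}={C,P}; candidates ⊆ {A,H,W}.
size 0: {}; under {} T still reaches {A,C,P} ∋ C.
{A}: T⊥C given {A} in G with T→· removed — back-door holds.
P(C|do(T)) = Σ_{A} P(C|T,A)·P(A).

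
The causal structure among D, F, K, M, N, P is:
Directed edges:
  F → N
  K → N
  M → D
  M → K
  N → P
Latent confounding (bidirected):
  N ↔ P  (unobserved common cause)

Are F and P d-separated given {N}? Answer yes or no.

No — F and P are d-connected given {N}.

Bayes-Ball from F | {N} reaches {D,K,M,P}.
P ∈ reach(F|{N}) ⇒ F ⊥̸ P | {N}.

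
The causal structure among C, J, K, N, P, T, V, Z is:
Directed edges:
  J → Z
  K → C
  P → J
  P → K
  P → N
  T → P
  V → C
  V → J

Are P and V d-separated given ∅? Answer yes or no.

Bayes-Ball from P | ∅ reaches {C,J,K,N,T,Z}.
V ∉ reach(P|∅) ⇒ P ⊥ V | ∅.

Yes — P ⊥ V | ∅.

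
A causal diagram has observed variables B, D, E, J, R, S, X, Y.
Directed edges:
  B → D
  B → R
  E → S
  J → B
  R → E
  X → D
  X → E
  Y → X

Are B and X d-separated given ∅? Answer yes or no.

Yes — B ⊥ X | ∅.

Bayes-Ball from B | ∅ reaches {D,E,J,R,S}.
X ∉ reach(B|∅) ⇒ B ⊥ X | ∅.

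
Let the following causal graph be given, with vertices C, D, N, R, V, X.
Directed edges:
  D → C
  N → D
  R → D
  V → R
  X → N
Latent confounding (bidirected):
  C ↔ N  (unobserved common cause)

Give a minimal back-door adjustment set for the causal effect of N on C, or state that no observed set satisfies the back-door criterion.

desc(N)\{N}={C,D}; candidates ⊆ {R,V,X}.
N↔C: latent back-door arc(s) into N.
size 0: {}; under {} N still reaches {C,X} ∋ C.
size 1: {R}, {V}, {X}; under {R} N still reaches {C,X} ∋ C.
size 2: {R,V}, {R,X}, {V,X}; under {R,V} N still reaches {C,X} ∋ C.
N↔C cannot be blocked by any observed set — no back-door set.

N→C: no observed back-door set.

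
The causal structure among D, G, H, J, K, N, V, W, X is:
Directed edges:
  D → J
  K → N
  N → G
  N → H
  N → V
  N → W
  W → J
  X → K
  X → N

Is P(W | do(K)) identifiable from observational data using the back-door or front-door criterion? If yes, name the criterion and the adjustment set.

P(W|do(K)): backdoor, adjust for {X}.

desc(K)\{K}={G,H,J,N,V,W}; candidates ⊆ {D,X}.
size 0: {}; under {} K still reaches {G,H,J,N,V,W,X} ∋ W.
{X}: K⊥W given {X} in G with K→· removed — back-door holds.
P(W|do(K)) = Σ_{X} P(W|K,X)·P(X).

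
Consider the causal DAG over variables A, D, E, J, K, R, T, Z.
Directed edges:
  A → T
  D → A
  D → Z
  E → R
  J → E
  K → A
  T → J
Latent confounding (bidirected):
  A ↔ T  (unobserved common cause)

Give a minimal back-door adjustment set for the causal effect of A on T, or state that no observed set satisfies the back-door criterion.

A→T: no observed back-door set.

desc(A)\{A}={E,J,R,T}; candidates ⊆ {D,K,Z}.
A↔T: latent back-door arc(s) into A.
size 0: {}; under {} A still reaches {D,E,J,K,R,T,Z} ∋ T.
size 1: {D}, {K}, {Z}; under {D} A still reaches {E,J,K,R,T} ∋ T.
size 2: {D,K}, {D,Z}, {K,Z}; under {D,K} A still reaches {E,J,R,T} ∋ T.
A↔T cannot be blocked by any observed set — no back-door set.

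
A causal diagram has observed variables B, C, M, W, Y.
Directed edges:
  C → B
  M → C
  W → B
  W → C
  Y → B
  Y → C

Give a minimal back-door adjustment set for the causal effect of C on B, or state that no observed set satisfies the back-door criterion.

C→B: minimal back-door set {W, Y}.

desc(C)\{C}={B}; candidates ⊆ {M,W,Y}.
size 0: {}; under {} C still reaches {B,M,W,Y} ∋ B.
size 1: {M}, {W}, {Y}; under {M} C still reaches {B,W,Y} ∋ B.
{W,Y}: C⊥B given {W,Y} in G with C→· removed — back-door holds.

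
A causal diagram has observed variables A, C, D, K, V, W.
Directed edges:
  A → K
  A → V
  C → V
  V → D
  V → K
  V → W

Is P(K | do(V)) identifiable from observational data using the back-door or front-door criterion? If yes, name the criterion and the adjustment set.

desc(V)\{V}={D,K,W}; candidates ⊆ {A,C}.
size 0: {}; under {} V still reaches {A,C,K} ∋ K.
{A}: V⊥K given {A} in G with V→· removed — back-door holds.
P(K|do(V)) = Σ_{A} P(K|V,A)·P(A).

P(K|do(V)): backdoor, adjust for {A}.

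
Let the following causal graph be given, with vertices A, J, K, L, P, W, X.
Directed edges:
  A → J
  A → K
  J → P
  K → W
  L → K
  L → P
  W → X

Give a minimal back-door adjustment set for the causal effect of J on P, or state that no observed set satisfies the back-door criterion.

desc(J)\{J}={P}; candidates ⊆ {A,K,L,W,X}.
∅: J⊥P given ∅ in G with J→· removed — back-door holds.

J→P: minimal back-door set ∅.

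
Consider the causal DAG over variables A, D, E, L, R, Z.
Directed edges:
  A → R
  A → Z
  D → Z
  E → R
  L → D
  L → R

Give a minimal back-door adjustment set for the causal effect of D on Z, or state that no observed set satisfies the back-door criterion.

desc(D)\{D}={Z}; candidates ⊆ {A,E,L,R}.
∅: D⊥Z given ∅ in G with D→· removed — back-door holds.

D→Z: minimal back-door set ∅.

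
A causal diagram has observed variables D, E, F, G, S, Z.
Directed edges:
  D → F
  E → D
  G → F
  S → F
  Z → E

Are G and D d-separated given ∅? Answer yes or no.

Bayes-Ball from G | ∅ reaches {F}.
D ∉ reach(G|∅) ⇒ G ⊥ D | ∅.

Yes — G ⊥ D | ∅.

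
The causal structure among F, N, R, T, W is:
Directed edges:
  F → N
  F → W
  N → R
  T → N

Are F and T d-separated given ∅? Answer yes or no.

Yes — F ⊥ T | ∅.

Bayes-Ball from F | ∅ reaches {N,R,W}.
T ∉ reach(F|∅) ⇒ F ⊥ T | ∅.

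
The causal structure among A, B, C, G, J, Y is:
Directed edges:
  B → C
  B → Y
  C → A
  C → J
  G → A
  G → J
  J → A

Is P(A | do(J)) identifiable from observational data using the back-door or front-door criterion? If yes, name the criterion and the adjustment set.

P(A|do(J)): backdoor, adjust for {C, G}.

desc(J)\{J}={A}; candidates ⊆ {B,C,G,Y}.
size 0: {}; under {} J still reaches {A,B,C,G,Y} ∋ A.
size 1: {B}, {C}, {G} …(+1); under {B} J still reaches {A,C,G} ∋ A.
{C,G}: J⊥A given {C,G} in G with J→· removed — back-door holds.
P(A|do(J)) = Σ_{C,G} P(A|J,C,G)·P(C,G).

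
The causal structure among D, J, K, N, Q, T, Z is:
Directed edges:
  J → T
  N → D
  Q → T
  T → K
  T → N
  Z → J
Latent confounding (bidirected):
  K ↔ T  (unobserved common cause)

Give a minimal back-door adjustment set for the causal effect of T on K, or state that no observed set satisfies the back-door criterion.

T→K: no observed back-door set.

desc(T)\{T}={D,K,N}; candidates ⊆ {J,Q,Z}.
T↔K: latent back-door arc(s) into T.
size 0: {}; under {} T still reaches {J,K,Q,Z} ∋ K.
size 1: {J}, {Q}, {Z}; under {J} T still reaches {K,Q} ∋ K.
size 2: {J,Q}, {J,Z}, {Q,Z}; under {J,Q} T still reaches {K} ∋ K.
T↔K cannot be blocked by any observed set — no back-door set.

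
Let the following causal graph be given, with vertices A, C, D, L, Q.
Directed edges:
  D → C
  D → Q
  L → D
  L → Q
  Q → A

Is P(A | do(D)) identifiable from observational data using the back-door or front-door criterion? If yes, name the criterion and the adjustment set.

desc(D)\{D}={A,C,Q}; candidates ⊆ {L}.
size 0: {}; under {} D still reaches {A,L,Q} ∋ A.
{L}: D⊥A given {L} in G with D→· removed — back-door holds.
P(A|do(D)) = Σ_{L} P(A|D,L)·P(L).

P(A|do(D)): backdoor, adjust for {L}.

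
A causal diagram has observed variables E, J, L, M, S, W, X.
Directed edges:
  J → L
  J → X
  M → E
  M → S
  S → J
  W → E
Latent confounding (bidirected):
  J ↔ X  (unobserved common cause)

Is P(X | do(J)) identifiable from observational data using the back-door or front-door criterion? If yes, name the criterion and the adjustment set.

P(X|do(J)): not identifiable (no BD/FD set).

desc(J)\{J}={L,X}; candidates ⊆ {E,M,S,W}.
J↔X: latent back-door arc(s) into J.
size 0: {}; under {} J still reaches {E,M,S,X} ∋ X.
size 1: {E}, {M}, {S} …(+1); under {E} J still reaches {M,S,W,X} ∋ X.
size 2: {E,M}, {E,S}, {E,W} …(+3); under {E,M} J still reaches {S,X} ∋ X.
J↔X cannot be blocked by any observed set — no back-door set.
No mediator lies on a directed J→…→X path.
Neither criterion identifies P(X|do(J)) in this graph.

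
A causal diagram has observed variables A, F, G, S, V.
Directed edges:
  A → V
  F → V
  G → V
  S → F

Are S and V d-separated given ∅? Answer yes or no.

Bayes-Ball from S | ∅ reaches {F,V}.
V ∈ reach(S|∅) ⇒ S ⊥̸ V | ∅.

No — S and V are d-connected given ∅.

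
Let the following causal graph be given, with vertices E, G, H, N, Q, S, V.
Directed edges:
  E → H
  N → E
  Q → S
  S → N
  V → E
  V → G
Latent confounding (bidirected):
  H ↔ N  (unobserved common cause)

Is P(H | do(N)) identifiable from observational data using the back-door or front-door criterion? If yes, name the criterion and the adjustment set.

P(H|do(N)): frontdoor, adjust for {E}.

desc(N)\{N}={E,H}; candidates ⊆ {G,Q,S,V}.
N↔H: latent back-door arc(s) into N.
size 0: {}; under {} N still reaches {H,Q,S} ∋ H.
size 1: {G}, {Q}, {S} …(+1); under {G} N still reaches {H,Q,S} ∋ H.
size 2: {G,Q}, {G,S}, {G,V} …(+3); under {G,Q} N still reaches {H,S} ∋ H.
N↔H cannot be blocked by any observed set — no back-door set.
{E}: (i) intercepts every directed N→H path; (ii) no back-door N→{E}; (iii) {N} blocks every back-door {E}→H. Front-door holds.
P(H|do(N)) = Σ_{E} P(E|N) Σ_{N'} P(H|E,N')P(N').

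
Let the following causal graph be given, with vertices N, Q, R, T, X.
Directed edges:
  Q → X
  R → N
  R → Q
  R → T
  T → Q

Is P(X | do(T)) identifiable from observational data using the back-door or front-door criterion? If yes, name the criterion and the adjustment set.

desc(T)\{T}={Q,X}; candidates ⊆ {N,R}.
size 0: {}; under {} T still reaches {N,Q,R,X} ∋ X.
{R}: T⊥X given {R} in G with T→· removed — back-door holds.
P(X|do(T)) = Σ_{R} P(X|T,R)·P(R).

P(X|do(T)): backdoor, adjust for {R}.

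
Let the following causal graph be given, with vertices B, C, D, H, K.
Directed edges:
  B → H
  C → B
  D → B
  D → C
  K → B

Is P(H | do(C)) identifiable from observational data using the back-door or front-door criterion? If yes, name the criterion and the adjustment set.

P(H|do(C)): backdoor, adjust for {D}.

desc(C)\{C}={B,H}; candidates ⊆ {D,K}.
size 0: {}; under {} C still reaches {B,D,H} ∋ H.
{D}: C⊥H given {D} in G with C→· removed — back-door holds.
P(H|do(C)) = Σ_{D} P(H|C,D)·P(D).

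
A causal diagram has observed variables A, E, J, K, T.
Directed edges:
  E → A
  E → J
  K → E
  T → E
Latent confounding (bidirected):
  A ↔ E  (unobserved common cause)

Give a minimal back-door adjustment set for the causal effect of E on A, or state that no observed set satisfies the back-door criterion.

E→A: no observed back-door set.

desc(E)\{E}={A,J}; candidates ⊆ {K,T}.
E↔A: latent back-door arc(s) into E.
size 0: {}; under {} E still reaches {A,K,T} ∋ A.
size 1: {K}, {T}; under {K} E still reaches {A,T} ∋ A.
size 2: {K,T}; under {K,T} E still reaches {A} ∋ A.
E↔A cannot be blocked by any observed set — no back-door set.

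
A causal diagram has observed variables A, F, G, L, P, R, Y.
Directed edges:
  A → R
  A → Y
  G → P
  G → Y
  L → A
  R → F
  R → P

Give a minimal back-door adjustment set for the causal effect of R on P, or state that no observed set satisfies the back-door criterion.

desc(R)\{R}={F,P}; candidates ⊆ {A,G,L,Y}.
∅: R⊥P given ∅ in G with R→· removed — back-door holds.

R→P: minimal back-door set ∅.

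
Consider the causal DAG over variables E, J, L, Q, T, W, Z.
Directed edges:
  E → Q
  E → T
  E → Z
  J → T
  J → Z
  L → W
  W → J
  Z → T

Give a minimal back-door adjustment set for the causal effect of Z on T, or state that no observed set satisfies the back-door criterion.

desc(Z)\{Z}={T}; candidates ⊆ {E,J,L,Q,W}.
size 0: {}; under {} Z still reaches {E,J,L,Q,T,W} ∋ T.
size 1: {E}, {J}, {L} …(+2); under {E} Z still reaches {J,L,T,W} ∋ T.
{E,J}: Z⊥T given {E,J} in G with Z→· removed — back-door holds.

Z→T: minimal back-door set {E, J}.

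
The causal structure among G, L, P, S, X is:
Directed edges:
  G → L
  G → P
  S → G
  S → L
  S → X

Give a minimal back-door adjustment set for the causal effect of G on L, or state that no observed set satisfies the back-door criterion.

G→L: minimal back-door set {S}.

desc(G)\{G}={L,P}; candidates ⊆ {S,X}.
size 0: {}; under {} G still reaches {L,S,X} ∋ L.
{S}: G⊥L given {S} in G with G→· removed — back-door holds.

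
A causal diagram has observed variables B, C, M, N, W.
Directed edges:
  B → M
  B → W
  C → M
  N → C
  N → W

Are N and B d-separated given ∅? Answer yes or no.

Bayes-Ball from N | ∅ reaches {C,M,W}.
B ∉ reach(N|∅) ⇒ N ⊥ B | ∅.

Yes — N ⊥ B | ∅.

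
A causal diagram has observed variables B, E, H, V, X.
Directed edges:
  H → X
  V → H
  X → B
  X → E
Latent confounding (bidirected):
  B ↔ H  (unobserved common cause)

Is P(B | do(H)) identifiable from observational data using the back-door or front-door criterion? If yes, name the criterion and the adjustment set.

desc(H)\{H}={B,E,X}; candidates ⊆ {V}.
H↔B: latent back-door arc(s) into H.
size 0: {}; under {} H still reaches {B,V} ∋ B.
size 1: {V}; under {V} H still reaches {B} ∋ B.
H↔B cannot be blocked by any observed set — no back-door set.
{X}: (i) intercepts every directed H→B path; (ii) no back-door H→{X}; (iii) {H} blocks every back-door {X}→B. Front-door holds.
P(B|do(H)) = Σ_{X} P(X|H) Σ_{H'} P(B|X,H')P(H').

P(B|do(H)): frontdoor, adjust for {X}.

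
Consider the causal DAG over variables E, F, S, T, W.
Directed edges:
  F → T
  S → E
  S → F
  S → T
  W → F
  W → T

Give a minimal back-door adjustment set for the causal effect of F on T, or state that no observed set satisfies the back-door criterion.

F→T: minimal back-door set {S, W}.

desc(F)\{F}={T}; candidates ⊆ {E,S,W}.
size 0: {}; under {} F still reaches {E,S,T,W} ∋ T.
size 1: {E}, {S}, {W}; under {E} F still reaches {S,T,W} ∋ T.
{S,W}: F⊥T given {S,W} in G with F→· removed — back-door holds.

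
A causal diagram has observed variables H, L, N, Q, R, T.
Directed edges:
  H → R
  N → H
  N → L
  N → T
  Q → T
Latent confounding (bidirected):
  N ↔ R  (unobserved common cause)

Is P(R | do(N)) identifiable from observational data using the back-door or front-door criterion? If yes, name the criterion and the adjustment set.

P(R|do(N)): frontdoor, adjust for {H}.

desc(N)\{N}={H,L,R,T}; candidates ⊆ {Q}.
N↔R: latent back-door arc(s) into N.
size 0: {}; under {} N still reaches {R} ∋ R.
size 1: {Q}; under {Q} N still reaches {R} ∋ R.
N↔R cannot be blocked by any observed set — no back-door set.
{H}: (i) intercepts every directed N→R path; (ii) no back-door N→{H}; (iii) {N} blocks every back-door {H}→R. Front-door holds.
P(R|do(N)) = Σ_{H} P(H|N) Σ_{N'} P(R|H,N')P(N').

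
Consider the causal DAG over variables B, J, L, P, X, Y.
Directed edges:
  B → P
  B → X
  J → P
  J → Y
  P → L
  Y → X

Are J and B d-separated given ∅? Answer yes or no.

Yes — J ⊥ B | ∅.

Bayes-Ball from J | ∅ reaches {L,P,X,Y}.
B ∉ reach(J|∅) ⇒ J ⊥ B | ∅.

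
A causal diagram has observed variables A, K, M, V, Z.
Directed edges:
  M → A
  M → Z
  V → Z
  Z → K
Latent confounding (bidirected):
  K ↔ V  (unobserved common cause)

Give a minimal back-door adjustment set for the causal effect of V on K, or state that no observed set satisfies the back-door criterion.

V→K: no observed back-door set.

desc(V)\{V}={K,Z}; candidates ⊆ {A,M}.
V↔K: latent back-door arc(s) into V.
size 0: {}; under {} V still reaches {K} ∋ K.
size 1: {A}, {M}; under {A} V still reaches {K} ∋ K.
size 2: {A,M}; under {A,M} V still reaches {K} ∋ K.
V↔K cannot be blocked by any observed set — no back-door set.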